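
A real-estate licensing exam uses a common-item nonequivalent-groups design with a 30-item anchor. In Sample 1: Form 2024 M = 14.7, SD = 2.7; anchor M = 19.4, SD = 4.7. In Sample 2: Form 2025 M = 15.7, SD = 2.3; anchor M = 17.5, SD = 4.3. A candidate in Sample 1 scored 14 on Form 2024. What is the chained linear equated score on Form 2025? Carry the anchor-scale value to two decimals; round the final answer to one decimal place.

Form 2024 → anchor (Sample 1): v = (4.7/2.7)(14 − 14.7) + 19.4 = 18.18
anchor → Form 2025 (Sample 2): y = (2.3/4.3)(18.18 − 17.5) + 15.7 = 16.1

16.1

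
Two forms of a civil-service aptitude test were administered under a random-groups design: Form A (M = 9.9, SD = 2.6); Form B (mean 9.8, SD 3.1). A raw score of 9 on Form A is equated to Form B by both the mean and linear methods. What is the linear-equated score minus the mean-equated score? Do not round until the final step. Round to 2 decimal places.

Mean-equated: 9 + (9.8 − 9.9) = 8.90
Linear-equated: (3.1/2.6)(9 − 9.9) + 9.8 = 8.727
Difference = 8.727 − 8.90 = -0.17

-0.17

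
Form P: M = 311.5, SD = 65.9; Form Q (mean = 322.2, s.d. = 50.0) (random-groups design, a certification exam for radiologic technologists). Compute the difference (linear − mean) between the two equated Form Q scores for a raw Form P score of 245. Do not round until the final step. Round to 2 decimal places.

Mean-equated: 245 + (322.2 − 311.5) = 255.70
Linear-equated: (50.0/65.9)(245 − 311.5) + 322.2 = 271.745
Difference = 271.745 − 255.70 = 16.04

16.04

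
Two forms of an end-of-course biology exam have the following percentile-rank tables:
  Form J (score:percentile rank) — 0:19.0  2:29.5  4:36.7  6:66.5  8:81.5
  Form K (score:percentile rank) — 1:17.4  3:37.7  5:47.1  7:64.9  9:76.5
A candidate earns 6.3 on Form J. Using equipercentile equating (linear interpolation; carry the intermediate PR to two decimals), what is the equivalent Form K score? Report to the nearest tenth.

PR of 6.3 on Form J: 66.5 + (6.3 − 6)/(8 − 6) × (81.5 − 66.5) = 68.75
On Form K, PR 68.75 falls between score 7 (PR 64.9) and 9 (PR 76.5).
Interpolate: 7 + (68.75 − 64.9)/(76.5 − 64.9) × (9 − 7) = 7.7

7.7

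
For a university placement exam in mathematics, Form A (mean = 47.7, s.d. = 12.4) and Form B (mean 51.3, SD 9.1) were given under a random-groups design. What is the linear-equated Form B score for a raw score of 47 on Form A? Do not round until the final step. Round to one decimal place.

Linear equating: y = (SD_Y/SD_X)(x − M_X) + M_Y
y = (9.1/12.4)(47 − 47.7) + 51.3
y = 0.733871 × -0.7 + 51.3 = -0.5137 + 51.3 = 50.8

50.8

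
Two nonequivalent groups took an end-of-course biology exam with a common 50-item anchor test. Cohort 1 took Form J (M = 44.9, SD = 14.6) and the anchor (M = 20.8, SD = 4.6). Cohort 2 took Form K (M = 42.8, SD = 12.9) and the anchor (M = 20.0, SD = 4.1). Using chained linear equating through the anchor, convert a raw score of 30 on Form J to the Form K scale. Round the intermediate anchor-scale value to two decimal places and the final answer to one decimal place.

Form J → anchor (Cohort 1): v = (4.6/14.6)(30 − 44.9) + 20.8 = 16.11
anchor → Form K (Cohort 2): y = (12.9/4.1)(16.11 − 20.0) + 42.8 = 30.6

30.6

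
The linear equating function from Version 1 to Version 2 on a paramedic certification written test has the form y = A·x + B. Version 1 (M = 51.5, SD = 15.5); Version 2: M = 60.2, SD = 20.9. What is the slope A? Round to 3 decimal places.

A = SD_Y / SD_X = 20.9 / 15.5 = 1.348

1.348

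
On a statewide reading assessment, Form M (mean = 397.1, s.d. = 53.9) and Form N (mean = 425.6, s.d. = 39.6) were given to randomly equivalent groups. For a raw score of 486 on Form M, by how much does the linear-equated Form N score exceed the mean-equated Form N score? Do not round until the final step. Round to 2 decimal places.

Mean-equated: 486 + (425.6 − 397.1) = 514.50
Linear-equated: (39.6/53.9)(486 − 397.1) + 425.6 = 490.914
Difference = 490.914 − 514.50 = -23.59

-23.59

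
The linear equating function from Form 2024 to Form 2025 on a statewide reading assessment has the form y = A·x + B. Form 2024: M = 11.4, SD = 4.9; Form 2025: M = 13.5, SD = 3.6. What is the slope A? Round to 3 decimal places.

0.735

A = SD_Y / SD_X = 3.6 / 4.9 = 0.735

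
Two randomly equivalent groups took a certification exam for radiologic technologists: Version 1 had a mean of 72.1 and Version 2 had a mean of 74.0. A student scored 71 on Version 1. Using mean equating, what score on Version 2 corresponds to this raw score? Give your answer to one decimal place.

72.9

Mean equating: y = x + (M_Y − M_X) = 71 + (74.0 − 72.1) = 72.9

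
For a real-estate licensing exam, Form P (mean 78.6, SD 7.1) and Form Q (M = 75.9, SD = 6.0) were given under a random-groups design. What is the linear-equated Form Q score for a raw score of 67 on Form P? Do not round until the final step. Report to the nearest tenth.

66.1

Linear equating: y = (SD_Y/SD_X)(x − M_X) + M_Y
y = (6.0/7.1)(67 − 78.6) + 75.9
y = 0.845070 × -11.6 + 75.9 = -9.8028 + 75.9 = 66.1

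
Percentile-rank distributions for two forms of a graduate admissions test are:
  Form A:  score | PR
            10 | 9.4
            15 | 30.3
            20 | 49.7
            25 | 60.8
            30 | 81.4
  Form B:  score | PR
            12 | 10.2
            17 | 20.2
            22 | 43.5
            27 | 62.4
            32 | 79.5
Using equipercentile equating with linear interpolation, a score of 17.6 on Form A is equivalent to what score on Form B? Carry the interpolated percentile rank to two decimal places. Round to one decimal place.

PR of 17.6 on Form A: 30.3 + (17.6 − 15)/(20 − 15) × (49.7 − 30.3) = 40.39
On Form B, PR 40.39 falls between score 17 (PR 20.2) and 22 (PR 43.5).
Interpolate: 17 + (40.39 − 20.2)/(43.5 − 20.2) × (22 − 17) = 21.3

21.3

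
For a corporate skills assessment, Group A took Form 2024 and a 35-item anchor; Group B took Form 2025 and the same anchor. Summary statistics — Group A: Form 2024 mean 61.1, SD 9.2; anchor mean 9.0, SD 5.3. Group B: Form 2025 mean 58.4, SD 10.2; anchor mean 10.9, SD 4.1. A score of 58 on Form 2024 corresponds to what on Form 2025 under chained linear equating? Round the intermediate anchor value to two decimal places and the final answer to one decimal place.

Form 2024 → anchor (Group A): v = (5.3/9.2)(58 − 61.1) + 9.0 = 7.21
anchor → Form 2025 (Group B): y = (10.2/4.1)(7.21 − 10.9) + 58.4 = 49.2

49.2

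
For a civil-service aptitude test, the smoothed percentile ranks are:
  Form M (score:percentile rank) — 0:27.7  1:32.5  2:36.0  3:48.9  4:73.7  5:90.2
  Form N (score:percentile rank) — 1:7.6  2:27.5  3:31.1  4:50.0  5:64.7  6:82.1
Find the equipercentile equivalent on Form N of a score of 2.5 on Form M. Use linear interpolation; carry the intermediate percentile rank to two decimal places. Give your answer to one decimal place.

3.6

PR of 2.5 on Form M: 36.0 + (2.5 − 2)/(3 − 2) × (48.9 − 36.0) = 42.45
On Form N, PR 42.45 falls between score 3 (PR 31.1) and 4 (PR 50.0).
Interpolate: 3 + (42.45 − 31.1)/(50.0 − 31.1) × (4 − 3) = 3.6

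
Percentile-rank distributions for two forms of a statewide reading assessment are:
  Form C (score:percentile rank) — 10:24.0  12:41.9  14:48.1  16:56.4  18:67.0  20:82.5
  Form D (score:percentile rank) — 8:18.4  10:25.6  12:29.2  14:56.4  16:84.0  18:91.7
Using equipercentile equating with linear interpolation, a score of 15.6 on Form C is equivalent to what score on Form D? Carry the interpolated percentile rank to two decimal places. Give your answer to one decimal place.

PR of 15.6 on Form C: 48.1 + (15.6 − 14)/(16 − 14) × (56.4 − 48.1) = 54.74
On Form D, PR 54.74 falls between score 12 (PR 29.2) and 14 (PR 56.4).
Interpolate: 12 + (54.74 − 29.2)/(56.4 − 29.2) × (14 − 12) = 13.9

13.9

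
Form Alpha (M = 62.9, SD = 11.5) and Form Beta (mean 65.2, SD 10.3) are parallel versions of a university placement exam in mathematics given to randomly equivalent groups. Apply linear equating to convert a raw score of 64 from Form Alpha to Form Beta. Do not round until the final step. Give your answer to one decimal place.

66.2

Linear equating: y = (SD_Y/SD_X)(x − M_X) + M_Y
y = (10.3/11.5)(64 − 62.9) + 65.2
y = 0.895652 × 1.1 + 65.2 = 0.9852 + 65.2 = 66.2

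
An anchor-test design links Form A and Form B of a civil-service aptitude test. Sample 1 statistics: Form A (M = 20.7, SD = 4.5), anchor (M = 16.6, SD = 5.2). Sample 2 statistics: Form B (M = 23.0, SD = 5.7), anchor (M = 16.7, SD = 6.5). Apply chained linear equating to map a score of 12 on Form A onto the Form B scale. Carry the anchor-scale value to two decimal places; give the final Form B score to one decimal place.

Form A → anchor (Sample 1): v = (5.2/4.5)(12 − 20.7) + 16.6 = 6.55
anchor → Form B (Sample 2): y = (5.7/6.5)(6.55 − 16.7) + 23.0 = 14.1

14.1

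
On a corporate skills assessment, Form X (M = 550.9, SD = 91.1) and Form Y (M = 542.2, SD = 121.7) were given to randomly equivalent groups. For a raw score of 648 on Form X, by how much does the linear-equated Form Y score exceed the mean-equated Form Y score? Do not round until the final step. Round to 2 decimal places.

Mean-equated: 648 + (542.2 − 550.9) = 639.30
Linear-equated: (121.7/91.1)(648 − 550.9) + 542.2 = 671.915
Difference = 671.915 − 639.30 = 32.62

32.62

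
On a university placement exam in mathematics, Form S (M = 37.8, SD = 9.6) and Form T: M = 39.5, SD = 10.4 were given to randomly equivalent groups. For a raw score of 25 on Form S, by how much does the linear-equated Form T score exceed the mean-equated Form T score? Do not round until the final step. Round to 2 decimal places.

-1.07

Mean-equated: 25 + (39.5 − 37.8) = 26.70
Linear-equated: (10.4/9.6)(25 − 37.8) + 39.5 = 25.633
Difference = 25.633 − 26.70 = -1.07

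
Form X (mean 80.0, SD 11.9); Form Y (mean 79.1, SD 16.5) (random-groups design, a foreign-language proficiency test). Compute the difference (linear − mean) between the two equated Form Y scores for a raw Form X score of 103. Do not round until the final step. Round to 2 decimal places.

Mean-equated: 103 + (79.1 − 80.0) = 102.10
Linear-equated: (16.5/11.9)(103 − 80.0) + 79.1 = 110.991
Difference = 110.991 − 102.10 = 8.89

8.89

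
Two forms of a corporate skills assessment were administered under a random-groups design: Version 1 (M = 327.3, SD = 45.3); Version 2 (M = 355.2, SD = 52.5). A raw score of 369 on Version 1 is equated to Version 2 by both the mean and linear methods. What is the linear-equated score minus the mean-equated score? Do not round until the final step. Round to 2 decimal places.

6.63

Mean-equated: 369 + (355.2 − 327.3) = 396.90
Linear-equated: (52.5/45.3)(369 − 327.3) + 355.2 = 403.528
Difference = 403.528 − 396.90 = 6.63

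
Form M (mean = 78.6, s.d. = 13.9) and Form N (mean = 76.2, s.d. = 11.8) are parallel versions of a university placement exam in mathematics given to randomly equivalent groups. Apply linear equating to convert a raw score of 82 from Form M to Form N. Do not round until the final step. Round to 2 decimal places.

Linear equating: y = (SD_Y/SD_X)(x − M_X) + M_Y
y = (11.8/13.9)(82 − 78.6) + 76.2
y = 0.848921 × 3.4 + 76.2 = 2.8863 + 76.2 = 79.09

79.09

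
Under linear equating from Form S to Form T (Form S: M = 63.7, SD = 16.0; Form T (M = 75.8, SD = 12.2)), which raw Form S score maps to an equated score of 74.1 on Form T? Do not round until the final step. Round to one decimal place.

61.5

Invert y = (SD_Y/SD_X)(x − M_X) + M_Y:
x = (SD_X/SD_Y)(y − M_Y) + M_X = (16.0/12.2)(74.1 − 75.8) + 63.7
x = 1.311475 × -1.700 + 63.7 = 61.5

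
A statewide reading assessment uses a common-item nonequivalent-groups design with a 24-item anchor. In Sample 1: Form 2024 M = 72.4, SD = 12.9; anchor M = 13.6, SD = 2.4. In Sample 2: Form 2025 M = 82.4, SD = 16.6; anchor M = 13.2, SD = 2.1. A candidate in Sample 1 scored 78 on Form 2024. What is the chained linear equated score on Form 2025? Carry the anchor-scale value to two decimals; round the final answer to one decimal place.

Form 2024 → anchor (Sample 1): v = (2.4/12.9)(78 − 72.4) + 13.6 = 14.64
anchor → Form 2025 (Sample 2): y = (16.6/2.1)(14.64 − 13.2) + 82.4 = 93.8

93.8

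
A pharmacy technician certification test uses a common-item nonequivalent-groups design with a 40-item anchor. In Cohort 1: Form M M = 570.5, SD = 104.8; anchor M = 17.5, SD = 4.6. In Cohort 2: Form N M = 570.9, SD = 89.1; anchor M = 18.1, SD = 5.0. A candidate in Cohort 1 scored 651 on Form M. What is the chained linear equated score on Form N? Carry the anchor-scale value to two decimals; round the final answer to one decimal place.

Form M → anchor (Cohort 1): v = (4.6/104.8)(651 − 570.5) + 17.5 = 21.03
anchor → Form N (Cohort 2): y = (89.1/5.0)(21.03 − 18.1) + 570.9 = 623.1

623.1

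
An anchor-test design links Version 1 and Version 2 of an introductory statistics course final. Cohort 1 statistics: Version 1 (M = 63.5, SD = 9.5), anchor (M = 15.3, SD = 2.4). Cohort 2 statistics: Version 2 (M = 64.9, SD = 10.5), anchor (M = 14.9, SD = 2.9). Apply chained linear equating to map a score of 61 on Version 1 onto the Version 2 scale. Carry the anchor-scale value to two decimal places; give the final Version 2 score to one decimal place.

64.1

Version 1 → anchor (Cohort 1): v = (2.4/9.5)(61 − 63.5) + 15.3 = 14.67
anchor → Version 2 (Cohort 2): y = (10.5/2.9)(14.67 − 14.9) + 64.9 = 64.1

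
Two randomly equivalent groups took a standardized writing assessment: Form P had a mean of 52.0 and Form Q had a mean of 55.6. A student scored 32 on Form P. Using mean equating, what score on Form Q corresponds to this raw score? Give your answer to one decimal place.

35.6

Mean equating: y = x + (M_Y − M_X) = 32 + (55.6 − 52.0) = 35.6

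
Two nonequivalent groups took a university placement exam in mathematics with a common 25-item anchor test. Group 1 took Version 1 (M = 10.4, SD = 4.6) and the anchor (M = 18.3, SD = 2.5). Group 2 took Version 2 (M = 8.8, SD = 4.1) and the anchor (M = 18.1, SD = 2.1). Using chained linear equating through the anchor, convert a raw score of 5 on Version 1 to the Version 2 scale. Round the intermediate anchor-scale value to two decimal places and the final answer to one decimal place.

Version 1 → anchor (Group 1): v = (2.5/4.6)(5 − 10.4) + 18.3 = 15.37
anchor → Version 2 (Group 2): y = (4.1/2.1)(15.37 − 18.1) + 8.8 = 3.5

3.5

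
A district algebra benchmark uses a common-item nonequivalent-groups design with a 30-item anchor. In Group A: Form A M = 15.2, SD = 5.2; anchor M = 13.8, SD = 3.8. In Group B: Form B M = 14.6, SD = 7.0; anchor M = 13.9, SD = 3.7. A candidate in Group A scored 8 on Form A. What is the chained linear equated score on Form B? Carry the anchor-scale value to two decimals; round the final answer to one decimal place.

Form A → anchor (Group A): v = (3.8/5.2)(8 − 15.2) + 13.8 = 8.54
anchor → Form B (Group B): y = (7.0/3.7)(8.54 − 13.9) + 14.6 = 4.5

4.5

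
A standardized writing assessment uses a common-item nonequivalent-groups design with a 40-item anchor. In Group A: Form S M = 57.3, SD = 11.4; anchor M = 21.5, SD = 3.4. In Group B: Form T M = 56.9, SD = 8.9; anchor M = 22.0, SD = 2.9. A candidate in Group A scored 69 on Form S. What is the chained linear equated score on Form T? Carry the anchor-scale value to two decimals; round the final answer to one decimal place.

66.1

Form S → anchor (Group A): v = (3.4/11.4)(69 − 57.3) + 21.5 = 24.99
anchor → Form T (Group B): y = (8.9/2.9)(24.99 − 22.0) + 56.9 = 66.1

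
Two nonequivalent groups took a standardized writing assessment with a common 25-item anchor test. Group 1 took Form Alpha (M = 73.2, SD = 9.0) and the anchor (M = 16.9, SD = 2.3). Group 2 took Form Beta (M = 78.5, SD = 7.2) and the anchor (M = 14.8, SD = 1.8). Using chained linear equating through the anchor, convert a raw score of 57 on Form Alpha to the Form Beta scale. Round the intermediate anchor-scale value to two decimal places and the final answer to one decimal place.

70.3

Form Alpha → anchor (Group 1): v = (2.3/9.0)(57 − 73.2) + 16.9 = 12.76
anchor → Form Beta (Group 2): y = (7.2/1.8)(12.76 − 14.8) + 78.5 = 70.3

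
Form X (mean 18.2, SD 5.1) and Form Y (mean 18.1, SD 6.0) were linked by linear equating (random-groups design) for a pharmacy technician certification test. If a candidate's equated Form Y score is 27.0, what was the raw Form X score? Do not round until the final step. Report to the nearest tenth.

Invert y = (SD_Y/SD_X)(x − M_X) + M_Y:
x = (SD_X/SD_Y)(y − M_Y) + M_X = (5.1/6.0)(27.0 − 18.1) + 18.2
x = 0.850000 × 8.900 + 18.2 = 25.8

25.8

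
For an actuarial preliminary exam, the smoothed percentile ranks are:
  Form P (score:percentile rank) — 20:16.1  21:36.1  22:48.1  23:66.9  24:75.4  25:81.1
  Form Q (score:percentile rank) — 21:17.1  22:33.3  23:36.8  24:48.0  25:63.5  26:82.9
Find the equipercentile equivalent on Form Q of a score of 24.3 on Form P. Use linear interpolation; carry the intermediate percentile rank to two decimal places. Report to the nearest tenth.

25.7

PR of 24.3 on Form P: 75.4 + (24.3 − 24)/(25 − 24) × (81.1 − 75.4) = 77.11
On Form Q, PR 77.11 falls between score 25 (PR 63.5) and 26 (PR 82.9).
Interpolate: 25 + (77.11 − 63.5)/(82.9 − 63.5) × (26 − 25) = 25.7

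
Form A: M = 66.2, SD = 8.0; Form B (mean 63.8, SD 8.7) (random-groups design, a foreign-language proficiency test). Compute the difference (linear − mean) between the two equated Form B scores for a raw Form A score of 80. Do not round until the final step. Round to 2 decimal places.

Mean-equated: 80 + (63.8 − 66.2) = 77.60
Linear-equated: (8.7/8.0)(80 − 66.2) + 63.8 = 78.807
Difference = 78.807 − 77.60 = 1.21

1.21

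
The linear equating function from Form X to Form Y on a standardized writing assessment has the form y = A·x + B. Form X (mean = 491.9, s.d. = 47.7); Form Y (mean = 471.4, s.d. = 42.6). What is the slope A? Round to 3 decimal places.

0.893

A = SD_Y / SD_X = 42.6 / 47.7 = 0.893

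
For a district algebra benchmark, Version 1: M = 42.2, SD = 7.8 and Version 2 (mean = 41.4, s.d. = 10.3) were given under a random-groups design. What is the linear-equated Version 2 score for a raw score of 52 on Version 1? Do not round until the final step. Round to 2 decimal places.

54.34

Linear equating: y = (SD_Y/SD_X)(x − M_X) + M_Y
y = (10.3/7.8)(52 − 42.2) + 41.4
y = 1.320513 × 9.8 + 41.4 = 12.9410 + 41.4 = 54.34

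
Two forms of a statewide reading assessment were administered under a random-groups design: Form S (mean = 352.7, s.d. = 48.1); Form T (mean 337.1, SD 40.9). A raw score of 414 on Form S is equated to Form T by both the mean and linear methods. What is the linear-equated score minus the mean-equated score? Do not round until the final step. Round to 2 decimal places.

Mean-equated: 414 + (337.1 − 352.7) = 398.40
Linear-equated: (40.9/48.1)(414 − 352.7) + 337.1 = 389.224
Difference = 389.224 − 398.40 = -9.18

-9.18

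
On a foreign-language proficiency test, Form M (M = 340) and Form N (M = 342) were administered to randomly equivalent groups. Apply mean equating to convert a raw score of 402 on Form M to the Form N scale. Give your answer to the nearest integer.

404

Mean equating: y = x + (M_Y − M_X) = 402 + (342 − 340) = 404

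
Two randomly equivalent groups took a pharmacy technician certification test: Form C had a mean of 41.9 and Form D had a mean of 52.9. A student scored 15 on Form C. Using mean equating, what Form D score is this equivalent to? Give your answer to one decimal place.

26.0

Mean equating: y = x + (M_Y − M_X) = 15 + (52.9 − 41.9) = 26.0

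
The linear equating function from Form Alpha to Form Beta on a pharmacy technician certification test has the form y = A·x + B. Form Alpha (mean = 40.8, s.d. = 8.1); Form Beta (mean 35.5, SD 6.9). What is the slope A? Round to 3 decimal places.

A = SD_Y / SD_X = 6.9 / 8.1 = 0.852

0.852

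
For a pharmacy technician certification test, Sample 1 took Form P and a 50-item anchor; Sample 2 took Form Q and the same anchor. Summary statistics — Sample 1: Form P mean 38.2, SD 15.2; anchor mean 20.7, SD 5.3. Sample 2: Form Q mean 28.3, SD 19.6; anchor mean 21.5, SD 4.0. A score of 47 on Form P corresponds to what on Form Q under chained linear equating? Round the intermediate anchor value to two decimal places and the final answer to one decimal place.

39.4

Form P → anchor (Sample 1): v = (5.3/15.2)(47 − 38.2) + 20.7 = 23.77
anchor → Form Q (Sample 2): y = (19.6/4.0)(23.77 − 21.5) + 28.3 = 39.4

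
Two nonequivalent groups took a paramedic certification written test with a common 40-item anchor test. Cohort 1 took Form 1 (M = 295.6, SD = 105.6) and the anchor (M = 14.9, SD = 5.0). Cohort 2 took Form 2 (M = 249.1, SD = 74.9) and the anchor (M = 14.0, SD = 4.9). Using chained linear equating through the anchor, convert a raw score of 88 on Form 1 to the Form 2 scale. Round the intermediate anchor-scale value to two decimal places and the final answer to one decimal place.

112.6

Form 1 → anchor (Cohort 1): v = (5.0/105.6)(88 − 295.6) + 14.9 = 5.07
anchor → Form 2 (Cohort 2): y = (74.9/4.9)(5.07 − 14.0) + 249.1 = 112.6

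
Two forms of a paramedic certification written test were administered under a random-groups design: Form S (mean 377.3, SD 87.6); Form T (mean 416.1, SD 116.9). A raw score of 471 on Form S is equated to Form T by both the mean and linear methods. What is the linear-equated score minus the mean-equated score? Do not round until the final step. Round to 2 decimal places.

31.34

Mean-equated: 471 + (416.1 − 377.3) = 509.80
Linear-equated: (116.9/87.6)(471 − 377.3) + 416.1 = 541.140
Difference = 541.140 − 509.80 = 31.34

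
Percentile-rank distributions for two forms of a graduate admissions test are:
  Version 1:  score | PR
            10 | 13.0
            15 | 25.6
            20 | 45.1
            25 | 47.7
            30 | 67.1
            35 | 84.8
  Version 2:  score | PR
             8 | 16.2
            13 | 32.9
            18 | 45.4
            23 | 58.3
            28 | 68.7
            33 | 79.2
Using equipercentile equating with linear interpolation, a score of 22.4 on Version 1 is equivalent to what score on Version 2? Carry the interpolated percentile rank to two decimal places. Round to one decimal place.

PR of 22.4 on Version 1: 45.1 + (22.4 − 20)/(25 − 20) × (47.7 − 45.1) = 46.35
On Version 2, PR 46.35 falls between score 18 (PR 45.4) and 23 (PR 58.3).
Interpolate: 18 + (46.35 − 45.4)/(58.3 − 45.4) × (23 − 18) = 18.4

18.4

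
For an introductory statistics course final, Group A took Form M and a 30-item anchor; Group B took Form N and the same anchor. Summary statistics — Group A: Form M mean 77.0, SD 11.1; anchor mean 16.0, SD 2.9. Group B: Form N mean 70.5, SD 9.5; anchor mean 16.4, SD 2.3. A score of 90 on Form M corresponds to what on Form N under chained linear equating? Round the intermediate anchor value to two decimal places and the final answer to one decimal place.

Form M → anchor (Group A): v = (2.9/11.1)(90 − 77.0) + 16.0 = 19.40
anchor → Form N (Group B): y = (9.5/2.3)(19.40 − 16.4) + 70.5 = 82.9

82.9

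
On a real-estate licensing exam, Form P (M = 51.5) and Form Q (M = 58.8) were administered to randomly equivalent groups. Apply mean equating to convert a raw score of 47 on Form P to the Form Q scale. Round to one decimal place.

Mean equating: y = x + (M_Y − M_X) = 47 + (58.8 − 51.5) = 54.3

54.3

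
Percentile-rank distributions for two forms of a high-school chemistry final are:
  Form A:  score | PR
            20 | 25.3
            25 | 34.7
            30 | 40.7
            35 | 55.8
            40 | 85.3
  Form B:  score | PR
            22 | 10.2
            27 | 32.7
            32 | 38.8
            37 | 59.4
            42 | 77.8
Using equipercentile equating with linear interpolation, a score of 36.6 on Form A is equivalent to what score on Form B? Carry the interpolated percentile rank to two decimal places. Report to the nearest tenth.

38.6

PR of 36.6 on Form A: 55.8 + (36.6 − 35)/(40 − 35) × (85.3 − 55.8) = 65.24
On Form B, PR 65.24 falls between score 37 (PR 59.4) and 42 (PR 77.8).
Interpolate: 37 + (65.24 − 59.4)/(77.8 − 59.4) × (42 − 37) = 38.6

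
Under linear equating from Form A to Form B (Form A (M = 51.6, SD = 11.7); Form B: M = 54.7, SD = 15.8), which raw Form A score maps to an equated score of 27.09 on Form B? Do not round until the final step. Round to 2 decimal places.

31.15

Invert y = (SD_Y/SD_X)(x − M_X) + M_Y:
x = (SD_X/SD_Y)(y − M_Y) + M_X = (11.7/15.8)(27.09 − 54.7) + 51.6
x = 0.740506 × -27.610 + 51.6 = 31.15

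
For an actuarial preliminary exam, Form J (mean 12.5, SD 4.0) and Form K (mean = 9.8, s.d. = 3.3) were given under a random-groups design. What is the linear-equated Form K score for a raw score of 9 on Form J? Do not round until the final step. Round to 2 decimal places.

Linear equating: y = (SD_Y/SD_X)(x − M_X) + M_Y
y = (3.3/4.0)(9 − 12.5) + 9.8
y = 0.825000 × -3.5 + 9.8 = -2.8875 + 9.8 = 6.91

6.91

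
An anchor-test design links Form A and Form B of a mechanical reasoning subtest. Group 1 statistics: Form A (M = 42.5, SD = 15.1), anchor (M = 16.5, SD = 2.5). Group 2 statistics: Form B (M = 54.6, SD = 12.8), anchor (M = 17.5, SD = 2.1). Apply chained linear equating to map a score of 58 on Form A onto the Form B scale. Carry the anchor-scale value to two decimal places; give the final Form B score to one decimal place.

Form A → anchor (Group 1): v = (2.5/15.1)(58 − 42.5) + 16.5 = 19.07
anchor → Form B (Group 2): y = (12.8/2.1)(19.07 − 17.5) + 54.6 = 64.2

64.2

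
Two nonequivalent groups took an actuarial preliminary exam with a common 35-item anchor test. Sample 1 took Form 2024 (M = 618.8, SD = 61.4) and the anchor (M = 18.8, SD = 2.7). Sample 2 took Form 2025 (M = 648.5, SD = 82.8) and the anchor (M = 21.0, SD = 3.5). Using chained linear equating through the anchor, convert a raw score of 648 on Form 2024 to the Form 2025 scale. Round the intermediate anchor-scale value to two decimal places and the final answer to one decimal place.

Form 2024 → anchor (Sample 1): v = (2.7/61.4)(648 − 618.8) + 18.8 = 20.08
anchor → Form 2025 (Sample 2): y = (82.8/3.5)(20.08 − 21.0) + 648.5 = 626.7

626.7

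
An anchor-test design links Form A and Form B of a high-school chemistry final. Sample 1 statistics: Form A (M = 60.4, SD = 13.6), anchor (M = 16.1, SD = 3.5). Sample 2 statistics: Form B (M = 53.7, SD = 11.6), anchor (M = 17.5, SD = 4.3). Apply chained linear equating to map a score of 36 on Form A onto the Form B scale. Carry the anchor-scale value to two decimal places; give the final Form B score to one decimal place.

33.0

Form A → anchor (Sample 1): v = (3.5/13.6)(36 − 60.4) + 16.1 = 9.82
anchor → Form B (Sample 2): y = (11.6/4.3)(9.82 − 17.5) + 53.7 = 33.0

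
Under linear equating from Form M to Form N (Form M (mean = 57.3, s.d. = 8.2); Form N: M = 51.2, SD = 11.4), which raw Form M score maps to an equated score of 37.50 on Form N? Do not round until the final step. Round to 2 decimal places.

47.45

Invert y = (SD_Y/SD_X)(x − M_X) + M_Y:
x = (SD_X/SD_Y)(y − M_Y) + M_X = (8.2/11.4)(37.50 − 51.2) + 57.3
x = 0.719298 × -13.700 + 57.3 = 47.45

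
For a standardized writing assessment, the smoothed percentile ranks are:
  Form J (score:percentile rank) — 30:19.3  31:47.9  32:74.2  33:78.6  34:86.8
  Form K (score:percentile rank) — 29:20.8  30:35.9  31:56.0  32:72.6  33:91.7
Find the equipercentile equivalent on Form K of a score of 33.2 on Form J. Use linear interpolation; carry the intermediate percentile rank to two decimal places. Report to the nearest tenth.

32.4

PR of 33.2 on Form J: 78.6 + (33.2 − 33)/(34 − 33) × (86.8 − 78.6) = 80.24
On Form K, PR 80.24 falls between score 32 (PR 72.6) and 33 (PR 91.7).
Interpolate: 32 + (80.24 − 72.6)/(91.7 − 72.6) × (33 − 32) = 32.4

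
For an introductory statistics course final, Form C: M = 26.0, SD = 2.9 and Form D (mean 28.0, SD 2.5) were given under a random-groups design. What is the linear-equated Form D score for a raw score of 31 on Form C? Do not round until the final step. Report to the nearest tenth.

32.3

Linear equating: y = (SD_Y/SD_X)(x − M_X) + M_Y
y = (2.5/2.9)(31 − 26.0) + 28.0
y = 0.862069 × 5.0 + 28.0 = 4.3103 + 28.0 = 32.3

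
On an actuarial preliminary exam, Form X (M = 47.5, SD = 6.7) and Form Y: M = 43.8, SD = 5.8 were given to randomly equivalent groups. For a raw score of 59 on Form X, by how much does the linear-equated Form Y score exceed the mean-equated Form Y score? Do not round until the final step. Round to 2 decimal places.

Mean-equated: 59 + (43.8 − 47.5) = 55.30
Linear-equated: (5.8/6.7)(59 − 47.5) + 43.8 = 53.755
Difference = 53.755 − 55.30 = -1.54

-1.54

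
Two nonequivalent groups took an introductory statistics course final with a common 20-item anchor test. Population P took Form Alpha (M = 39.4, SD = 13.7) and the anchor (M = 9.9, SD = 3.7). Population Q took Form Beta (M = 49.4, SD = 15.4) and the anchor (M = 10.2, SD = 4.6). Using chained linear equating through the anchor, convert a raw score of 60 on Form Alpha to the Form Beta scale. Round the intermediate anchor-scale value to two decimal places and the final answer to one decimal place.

Form Alpha → anchor (Population P): v = (3.7/13.7)(60 − 39.4) + 9.9 = 15.46
anchor → Form Beta (Population Q): y = (15.4/4.6)(15.46 − 10.2) + 49.4 = 67.0

67.0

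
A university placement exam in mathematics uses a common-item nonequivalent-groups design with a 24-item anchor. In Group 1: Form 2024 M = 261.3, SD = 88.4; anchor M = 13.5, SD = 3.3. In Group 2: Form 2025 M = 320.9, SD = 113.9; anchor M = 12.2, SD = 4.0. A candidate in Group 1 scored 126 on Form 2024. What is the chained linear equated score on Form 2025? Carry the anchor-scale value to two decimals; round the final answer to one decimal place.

214.1

Form 2024 → anchor (Group 1): v = (3.3/88.4)(126 − 261.3) + 13.5 = 8.45
anchor → Form 2025 (Group 2): y = (113.9/4.0)(8.45 − 12.2) + 320.9 = 214.1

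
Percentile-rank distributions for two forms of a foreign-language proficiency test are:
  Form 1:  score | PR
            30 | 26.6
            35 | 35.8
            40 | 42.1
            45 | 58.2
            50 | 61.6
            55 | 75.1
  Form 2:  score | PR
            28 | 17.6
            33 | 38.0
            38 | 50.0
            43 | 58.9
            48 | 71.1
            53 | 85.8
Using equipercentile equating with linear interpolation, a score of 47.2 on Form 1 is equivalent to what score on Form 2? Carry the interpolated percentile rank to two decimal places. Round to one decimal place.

PR of 47.2 on Form 1: 58.2 + (47.2 − 45)/(50 − 45) × (61.6 − 58.2) = 59.70
On Form 2, PR 59.70 falls between score 43 (PR 58.9) and 48 (PR 71.1).
Interpolate: 43 + (59.70 − 58.9)/(71.1 − 58.9) × (48 − 43) = 43.3

43.3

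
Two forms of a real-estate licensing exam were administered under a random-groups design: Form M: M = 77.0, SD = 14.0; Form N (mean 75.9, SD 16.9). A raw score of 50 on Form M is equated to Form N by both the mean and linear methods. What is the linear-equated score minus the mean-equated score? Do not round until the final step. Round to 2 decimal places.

Mean-equated: 50 + (75.9 − 77.0) = 48.90
Linear-equated: (16.9/14.0)(50 − 77.0) + 75.9 = 43.307
Difference = 43.307 − 48.90 = -5.59

-5.59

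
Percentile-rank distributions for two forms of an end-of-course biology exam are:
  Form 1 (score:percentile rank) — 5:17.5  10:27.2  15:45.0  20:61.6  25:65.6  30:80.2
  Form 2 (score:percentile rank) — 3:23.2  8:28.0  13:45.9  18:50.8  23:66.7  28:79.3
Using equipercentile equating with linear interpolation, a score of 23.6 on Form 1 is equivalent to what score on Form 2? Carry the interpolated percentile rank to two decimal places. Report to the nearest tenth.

22.3

PR of 23.6 on Form 1: 61.6 + (23.6 − 20)/(25 − 20) × (65.6 − 61.6) = 64.48
On Form 2, PR 64.48 falls between score 18 (PR 50.8) and 23 (PR 66.7).
Interpolate: 18 + (64.48 − 50.8)/(66.7 − 50.8) × (23 − 18) = 22.3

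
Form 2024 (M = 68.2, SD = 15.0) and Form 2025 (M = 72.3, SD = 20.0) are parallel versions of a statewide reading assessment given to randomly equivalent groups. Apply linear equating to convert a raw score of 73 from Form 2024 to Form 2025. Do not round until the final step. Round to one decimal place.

Linear equating: y = (SD_Y/SD_X)(x − M_X) + M_Y
y = (20.0/15.0)(73 − 68.2) + 72.3
y = 1.333333 × 4.8 + 72.3 = 6.4000 + 72.3 = 78.7

78.7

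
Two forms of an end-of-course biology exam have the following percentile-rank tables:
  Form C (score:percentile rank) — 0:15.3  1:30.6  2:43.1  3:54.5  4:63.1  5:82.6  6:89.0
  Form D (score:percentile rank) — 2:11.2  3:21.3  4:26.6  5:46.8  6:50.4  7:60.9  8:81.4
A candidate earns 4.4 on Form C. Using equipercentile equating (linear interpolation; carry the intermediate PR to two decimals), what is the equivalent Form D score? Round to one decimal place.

PR of 4.4 on Form C: 63.1 + (4.4 − 4)/(5 − 4) × (82.6 − 63.1) = 70.90
On Form D, PR 70.90 falls between score 7 (PR 60.9) and 8 (PR 81.4).
Interpolate: 7 + (70.90 − 60.9)/(81.4 − 60.9) × (8 − 7) = 7.5

7.5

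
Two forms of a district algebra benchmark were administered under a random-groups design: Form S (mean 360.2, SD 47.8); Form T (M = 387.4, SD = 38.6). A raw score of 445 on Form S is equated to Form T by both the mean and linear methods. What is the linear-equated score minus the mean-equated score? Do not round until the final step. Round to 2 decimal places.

-16.32

Mean-equated: 445 + (387.4 − 360.2) = 472.20
Linear-equated: (38.6/47.8)(445 − 360.2) + 387.4 = 455.879
Difference = 455.879 − 472.20 = -16.32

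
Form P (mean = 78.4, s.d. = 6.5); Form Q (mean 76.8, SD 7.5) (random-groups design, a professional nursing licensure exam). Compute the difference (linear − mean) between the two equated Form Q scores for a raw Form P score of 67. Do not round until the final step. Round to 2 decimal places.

-1.75

Mean-equated: 67 + (76.8 − 78.4) = 65.40
Linear-equated: (7.5/6.5)(67 − 78.4) + 76.8 = 63.646
Difference = 63.646 − 65.40 = -1.75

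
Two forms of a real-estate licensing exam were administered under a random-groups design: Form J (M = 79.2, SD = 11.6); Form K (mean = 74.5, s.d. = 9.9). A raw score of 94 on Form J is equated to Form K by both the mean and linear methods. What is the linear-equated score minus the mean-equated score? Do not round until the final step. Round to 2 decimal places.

Mean-equated: 94 + (74.5 − 79.2) = 89.30
Linear-equated: (9.9/11.6)(94 − 79.2) + 74.5 = 87.131
Difference = 87.131 − 89.30 = -2.17

-2.17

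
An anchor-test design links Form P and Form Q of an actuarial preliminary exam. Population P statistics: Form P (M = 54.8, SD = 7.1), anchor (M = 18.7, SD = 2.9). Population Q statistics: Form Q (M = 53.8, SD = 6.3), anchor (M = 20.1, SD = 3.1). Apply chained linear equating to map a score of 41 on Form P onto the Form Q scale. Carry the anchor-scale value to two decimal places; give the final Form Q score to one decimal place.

Form P → anchor (Population P): v = (2.9/7.1)(41 − 54.8) + 18.7 = 13.06
anchor → Form Q (Population Q): y = (6.3/3.1)(13.06 − 20.1) + 53.8 = 39.5

39.5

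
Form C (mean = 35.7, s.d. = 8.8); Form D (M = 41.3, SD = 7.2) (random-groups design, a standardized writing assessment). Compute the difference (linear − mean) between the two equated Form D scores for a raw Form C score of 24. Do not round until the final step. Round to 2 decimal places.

Mean-equated: 24 + (41.3 − 35.7) = 29.60
Linear-equated: (7.2/8.8)(24 − 35.7) + 41.3 = 31.727
Difference = 31.727 − 29.60 = 2.13

2.13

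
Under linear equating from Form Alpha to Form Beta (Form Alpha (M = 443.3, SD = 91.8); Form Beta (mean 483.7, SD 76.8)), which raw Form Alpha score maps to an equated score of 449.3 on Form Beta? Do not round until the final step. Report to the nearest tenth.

402.2

Invert y = (SD_Y/SD_X)(x − M_X) + M_Y:
x = (SD_X/SD_Y)(y − M_Y) + M_X = (91.8/76.8)(449.3 − 483.7) + 443.3
x = 1.195312 × -34.400 + 443.3 = 402.2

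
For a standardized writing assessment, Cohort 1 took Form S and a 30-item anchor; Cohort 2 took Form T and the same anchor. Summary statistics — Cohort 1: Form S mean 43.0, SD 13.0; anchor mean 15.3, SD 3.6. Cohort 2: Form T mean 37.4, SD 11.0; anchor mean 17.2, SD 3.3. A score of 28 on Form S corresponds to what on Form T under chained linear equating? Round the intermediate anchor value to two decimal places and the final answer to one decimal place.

Form S → anchor (Cohort 1): v = (3.6/13.0)(28 − 43.0) + 15.3 = 11.15
anchor → Form T (Cohort 2): y = (11.0/3.3)(11.15 − 17.2) + 37.4 = 17.2

17.2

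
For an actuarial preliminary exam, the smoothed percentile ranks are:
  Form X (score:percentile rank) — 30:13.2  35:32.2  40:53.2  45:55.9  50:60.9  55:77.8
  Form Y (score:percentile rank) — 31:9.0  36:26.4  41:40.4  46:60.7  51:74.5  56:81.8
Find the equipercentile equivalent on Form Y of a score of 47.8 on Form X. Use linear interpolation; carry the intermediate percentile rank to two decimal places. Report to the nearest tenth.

45.5

PR of 47.8 on Form X: 55.9 + (47.8 − 45)/(50 − 45) × (60.9 − 55.9) = 58.70
On Form Y, PR 58.70 falls between score 41 (PR 40.4) and 46 (PR 60.7).
Interpolate: 41 + (58.70 − 40.4)/(60.7 − 40.4) × (46 − 41) = 45.5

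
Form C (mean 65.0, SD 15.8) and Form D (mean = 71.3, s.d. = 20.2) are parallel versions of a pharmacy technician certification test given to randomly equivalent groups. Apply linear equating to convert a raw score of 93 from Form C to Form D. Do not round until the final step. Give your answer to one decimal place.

Linear equating: y = (SD_Y/SD_X)(x − M_X) + M_Y
y = (20.2/15.8)(93 − 65.0) + 71.3
y = 1.278481 × 28.0 + 71.3 = 35.7975 + 71.3 = 107.1

107.1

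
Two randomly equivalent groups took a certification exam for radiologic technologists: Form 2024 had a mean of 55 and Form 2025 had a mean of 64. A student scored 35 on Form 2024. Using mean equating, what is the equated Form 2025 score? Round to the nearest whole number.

44

Mean equating: y = x + (M_Y − M_X) = 35 + (64 − 55) = 44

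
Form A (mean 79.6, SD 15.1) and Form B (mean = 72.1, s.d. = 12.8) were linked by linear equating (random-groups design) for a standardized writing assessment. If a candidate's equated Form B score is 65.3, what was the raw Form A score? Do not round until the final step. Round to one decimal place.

71.6

Invert y = (SD_Y/SD_X)(x − M_X) + M_Y:
x = (SD_X/SD_Y)(y − M_Y) + M_X = (15.1/12.8)(65.3 − 72.1) + 79.6
x = 1.179687 × -6.800 + 79.6 = 71.6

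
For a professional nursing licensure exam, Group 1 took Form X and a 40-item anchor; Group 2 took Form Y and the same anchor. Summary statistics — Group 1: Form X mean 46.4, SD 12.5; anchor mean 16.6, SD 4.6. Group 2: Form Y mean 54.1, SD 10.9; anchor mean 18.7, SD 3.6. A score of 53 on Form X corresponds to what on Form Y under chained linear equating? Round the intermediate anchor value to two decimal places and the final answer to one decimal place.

Form X → anchor (Group 1): v = (4.6/12.5)(53 − 46.4) + 16.6 = 19.03
anchor → Form Y (Group 2): y = (10.9/3.6)(19.03 − 18.7) + 54.1 = 55.1

55.1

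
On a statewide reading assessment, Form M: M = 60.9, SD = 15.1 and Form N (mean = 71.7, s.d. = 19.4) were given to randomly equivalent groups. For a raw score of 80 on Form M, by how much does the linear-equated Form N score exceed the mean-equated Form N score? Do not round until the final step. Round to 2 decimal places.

Mean-equated: 80 + (71.7 − 60.9) = 90.80
Linear-equated: (19.4/15.1)(80 − 60.9) + 71.7 = 96.239
Difference = 96.239 − 90.80 = 5.44

5.44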